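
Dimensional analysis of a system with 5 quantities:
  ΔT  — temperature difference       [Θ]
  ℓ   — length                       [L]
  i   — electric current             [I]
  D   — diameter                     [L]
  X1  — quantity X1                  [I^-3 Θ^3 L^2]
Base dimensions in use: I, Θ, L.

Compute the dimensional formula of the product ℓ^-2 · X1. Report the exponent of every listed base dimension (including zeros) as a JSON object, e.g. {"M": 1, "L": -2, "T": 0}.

{"I": -3, "Θ": 3, "L": 0}

Write exponents as rows I,Θ,L / cols ΔT,ℓ,i,D,X1:
  I: [ 0  0  1  0 -3]
  Θ: [ 1  0  0  0  3]
  L: [ 0  1  0  1  2]
  [I]: (-2)·0+(1)·-3 = -3
  [Θ]: (-2)·0+(1)·3 = 3
  [L]: (-2)·1+(1)·2 = 0
⇒ I^-3 Θ^3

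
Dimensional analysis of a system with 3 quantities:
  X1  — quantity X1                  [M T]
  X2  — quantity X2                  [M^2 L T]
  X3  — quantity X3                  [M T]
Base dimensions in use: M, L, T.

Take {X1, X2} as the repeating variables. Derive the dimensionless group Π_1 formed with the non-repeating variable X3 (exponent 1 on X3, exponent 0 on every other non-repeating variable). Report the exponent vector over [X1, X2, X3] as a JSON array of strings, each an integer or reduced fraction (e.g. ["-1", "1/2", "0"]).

Write exponents as rows M,L,T / cols X1,X2,X3:
  M: [ 1  2  1]
  L: [ 0  1  0]
  T: [ 1  1  1]
RREF → pivots at {X1,X2} ⇒ r = 2
Pivot set = {X1,X2}, free = {X3}
RREF:
  r0: [   1    0    1]
  r1: [   0    1    0]
  r2: [   0    0    0]
Fix exponent of X3 at 1; solve each RREF row for its pivot's exponent:
  r0: exp(X1) + (1)·1 = 0 ⇒ exp(X1) = -1
  r1: exp(X2) + (0)·1 = 0 ⇒ exp(X2) = 0
Π_1 = X1^-1 · X3

["-1", "0", "1"]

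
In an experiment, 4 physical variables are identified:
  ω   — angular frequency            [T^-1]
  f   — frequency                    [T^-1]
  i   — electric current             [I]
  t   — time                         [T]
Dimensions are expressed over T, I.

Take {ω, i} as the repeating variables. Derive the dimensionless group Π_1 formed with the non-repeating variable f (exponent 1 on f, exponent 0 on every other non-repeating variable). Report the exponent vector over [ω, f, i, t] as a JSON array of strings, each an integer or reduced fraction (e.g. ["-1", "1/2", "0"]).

["-1", "1", "0", "0"]

Dimensional matrix (T×I by ω×f×i×t):
  T: [-1 -1  0  1]
  I: [ 0  0  1  0]
RREF → pivots at {ω,i} ⇒ r = 2
Pivot set = {ω,i}, free = {f,t}
RREF:
  r0: [   1    1    0   -1]
  r1: [   0    0    1    0]
Fix exponent of f at 1, t at 0; solve each RREF row for its pivot's exponent:
  r0: exp(ω) + (1)·1 = 0 ⇒ exp(ω) = -1
  r1: exp(i) + (0)·1 = 0 ⇒ exp(i) = 0
Π_1 = ω^-1 · f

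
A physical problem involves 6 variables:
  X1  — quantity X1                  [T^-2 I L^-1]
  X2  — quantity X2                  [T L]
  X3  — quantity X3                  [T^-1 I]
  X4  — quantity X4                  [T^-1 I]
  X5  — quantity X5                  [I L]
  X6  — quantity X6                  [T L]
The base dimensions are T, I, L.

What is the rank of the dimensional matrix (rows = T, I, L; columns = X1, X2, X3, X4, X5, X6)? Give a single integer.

2

Dimensional matrix (T×I×L by X1×X2×X3×X4×X5×X6):
  T: [-2  1 -1 -1  0  1]
  I: [ 1  0  1  1  1  0]
  L: [-1  1  0  0  1  1]
Echelon form has 2 nonzero rows (pivots: X1,X2)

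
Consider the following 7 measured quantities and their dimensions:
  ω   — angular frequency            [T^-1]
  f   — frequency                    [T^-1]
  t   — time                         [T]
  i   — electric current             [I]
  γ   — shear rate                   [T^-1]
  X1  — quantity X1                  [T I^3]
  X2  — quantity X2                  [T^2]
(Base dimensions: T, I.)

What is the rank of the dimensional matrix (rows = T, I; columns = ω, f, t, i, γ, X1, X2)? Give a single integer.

2

Exponent matrix [T,I] × [ω,f,t,i,γ,X1,X2]:
  T: [-1 -1  1  0 -1  1  2]
  I: [ 0  0  0  1  0  3  0]
Echelon form has 2 nonzero rows (pivots: ω,i)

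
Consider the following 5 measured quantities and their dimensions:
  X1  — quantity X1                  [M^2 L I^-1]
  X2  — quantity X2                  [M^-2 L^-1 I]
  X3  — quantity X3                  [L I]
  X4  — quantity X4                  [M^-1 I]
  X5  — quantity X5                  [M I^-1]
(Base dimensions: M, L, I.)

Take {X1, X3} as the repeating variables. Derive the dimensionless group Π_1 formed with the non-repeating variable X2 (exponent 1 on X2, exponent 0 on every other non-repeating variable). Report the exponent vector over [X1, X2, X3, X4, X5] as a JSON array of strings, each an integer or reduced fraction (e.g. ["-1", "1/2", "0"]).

["1", "1", "0", "0", "0"]

Exponent matrix [M,L,I] × [X1,X2,X3,X4,X5]:
  M: [ 2 -2  0 -1  1]
  L: [ 1 -1  1  0  0]
  I: [-1  1  1  1 -1]
Echelon form has 2 nonzero rows (pivots: X1,X3)
Pivot set = {X1,X3}, free = {X2,X4,X5}
RREF:
  r0: [   1   -1    0 -1/2  1/2]
  r1: [   0    0    1  1/2 -1/2]
  r2: [   0    0    0    0    0]
Fix exponent of X2 at 1, X4 at 0, X5 at 0; solve each RREF row for its pivot's exponent:
  r0: exp(X1) + (-1)·1 = 0 ⇒ exp(X1) = 1
  r1: exp(X3) + (0)·1 = 0 ⇒ exp(X3) = 0
Π_1 = X1 · X2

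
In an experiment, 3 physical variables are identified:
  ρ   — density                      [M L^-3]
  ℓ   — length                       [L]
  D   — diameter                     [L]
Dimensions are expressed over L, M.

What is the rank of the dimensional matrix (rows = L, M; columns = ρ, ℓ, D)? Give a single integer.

Dimensional matrix (L×M by ρ×ℓ×D):
  L: [-3  1  1]
  M: [ 1  0  0]
Row reduction gives pivot columns ρ,ℓ; rank = 2

2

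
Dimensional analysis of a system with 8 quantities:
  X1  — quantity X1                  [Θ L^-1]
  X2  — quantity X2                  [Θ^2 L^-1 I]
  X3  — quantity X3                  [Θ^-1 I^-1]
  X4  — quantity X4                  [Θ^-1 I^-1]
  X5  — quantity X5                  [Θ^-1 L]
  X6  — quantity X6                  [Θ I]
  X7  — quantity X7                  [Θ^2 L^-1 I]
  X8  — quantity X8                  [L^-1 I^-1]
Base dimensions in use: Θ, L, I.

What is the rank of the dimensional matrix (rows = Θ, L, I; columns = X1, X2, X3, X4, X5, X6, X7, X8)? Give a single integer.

2

Dimensional matrix (Θ×L×I by X1×X2×X3×X4×X5×X6×X7×X8):
  Θ: [ 1  2 -1 -1 -1  1  2  0]
  L: [-1 -1  0  0  1  0 -1 -1]
  I: [ 0  1 -1 -1  0  1  1 -1]
Row reduction gives pivot columns X1,X2; rank = 2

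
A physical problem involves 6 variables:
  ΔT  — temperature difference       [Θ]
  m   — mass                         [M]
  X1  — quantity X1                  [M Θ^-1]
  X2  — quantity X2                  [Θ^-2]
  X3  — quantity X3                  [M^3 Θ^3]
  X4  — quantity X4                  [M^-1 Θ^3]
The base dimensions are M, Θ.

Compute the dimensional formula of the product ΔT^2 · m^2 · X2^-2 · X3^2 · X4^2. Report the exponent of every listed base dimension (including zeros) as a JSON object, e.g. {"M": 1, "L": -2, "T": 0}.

{"M": 6, "Θ": 18}

Dimensional matrix (M×Θ by ΔT×m×X1×X2×X3×X4):
  M: [ 0  1  1  0  3 -1]
  Θ: [ 1  0 -1 -2  3  3]
  [M]: (2)·0+(2)·1+(-2)·0+(2)·3+(2)·-1 = 6
  [Θ]: (2)·1+(2)·0+(-2)·-2+(2)·3+(2)·3 = 18
⇒ M^6 Θ^18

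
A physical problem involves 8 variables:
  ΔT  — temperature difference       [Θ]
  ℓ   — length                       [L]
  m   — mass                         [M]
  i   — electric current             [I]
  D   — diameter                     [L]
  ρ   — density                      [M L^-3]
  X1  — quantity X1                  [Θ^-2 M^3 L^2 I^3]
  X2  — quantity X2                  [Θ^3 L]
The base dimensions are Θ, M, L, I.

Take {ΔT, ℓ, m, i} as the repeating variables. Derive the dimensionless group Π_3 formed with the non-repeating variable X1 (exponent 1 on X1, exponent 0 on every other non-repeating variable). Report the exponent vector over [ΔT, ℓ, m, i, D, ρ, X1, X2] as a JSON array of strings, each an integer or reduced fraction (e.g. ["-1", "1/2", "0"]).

["2", "-2", "-3", "-3", "0", "0", "1", "0"]

Dimensional matrix (Θ×M×L×I by ΔT×ℓ×m×i×D×ρ×X1×X2):
  Θ: [ 1  0  0  0  0  0 -2  3]
  M: [ 0  0  1  0  0  1  3  0]
  L: [ 0  1  0  0  1 -3  2  1]
  I: [ 0  0  0  1  0  0  3  0]
Echelon form has 4 nonzero rows (pivots: ΔT,ℓ,m,i)
Pivot set = {ΔT,ℓ,m,i}, free = {D,ρ,X1,X2}
RREF:
  r0: [   1    0    0    0    0    0   -2    3]
  r1: [   0    1    0    0    1   -3    2    1]
  r2: [   0    0    1    0    0    1    3    0]
  r3: [   0    0    0    1    0    0    3    0]
Fix exponent of X1 at 1, D at 0, ρ at 0, X2 at 0; solve each RREF row for its pivot's exponent:
  r0: exp(ΔT) + (-2)·1 = 0 ⇒ exp(ΔT) = 2
  r1: exp(ℓ) + (2)·1 = 0 ⇒ exp(ℓ) = -2
  r2: exp(m) + (3)·1 = 0 ⇒ exp(m) = -3
  r3: exp(i) + (3)·1 = 0 ⇒ exp(i) = -3
Π_3 = ΔT^2 · ℓ^-2 · m^-3 · i^-3 · X1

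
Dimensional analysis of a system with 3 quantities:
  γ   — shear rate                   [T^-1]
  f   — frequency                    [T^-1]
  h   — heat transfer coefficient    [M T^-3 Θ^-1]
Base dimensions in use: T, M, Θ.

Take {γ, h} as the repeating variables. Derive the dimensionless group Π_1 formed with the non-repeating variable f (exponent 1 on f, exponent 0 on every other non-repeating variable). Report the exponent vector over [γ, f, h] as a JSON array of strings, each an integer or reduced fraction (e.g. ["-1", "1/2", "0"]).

["-1", "1", "0"]

Write exponents as rows T,M,Θ / cols γ,f,h:
  T: [-1 -1 -3]
  M: [ 0  0  1]
  Θ: [ 0  0 -1]
RREF → pivots at {γ,h} ⇒ r = 2
Pivot set = {γ,h}, free = {f}
RREF:
  r0: [   1    1    0]
  r1: [   0    0    1]
  r2: [   0    0    0]
Fix exponent of f at 1; solve each RREF row for its pivot's exponent:
  r0: exp(γ) + (1)·1 = 0 ⇒ exp(γ) = -1
  r1: exp(h) + (0)·1 = 0 ⇒ exp(h) = 0
Π_1 = γ^-1 · f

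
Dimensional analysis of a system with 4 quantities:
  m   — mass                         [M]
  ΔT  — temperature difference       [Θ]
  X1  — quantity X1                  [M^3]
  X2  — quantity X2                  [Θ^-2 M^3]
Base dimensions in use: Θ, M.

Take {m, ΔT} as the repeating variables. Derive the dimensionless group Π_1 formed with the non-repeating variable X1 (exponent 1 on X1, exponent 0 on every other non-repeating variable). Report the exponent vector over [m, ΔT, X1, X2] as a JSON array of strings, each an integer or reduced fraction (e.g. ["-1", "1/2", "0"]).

["-3", "0", "1", "0"]

Dimensional matrix (Θ×M by m×ΔT×X1×X2):
  Θ: [ 0  1  0 -2]
  M: [ 1  0  3  3]
Row reduction gives pivot columns m,ΔT; rank = 2
Pivot set = {m,ΔT}, free = {X1,X2}
RREF:
  r0: [   1    0    3    3]
  r1: [   0    1    0   -2]
Fix exponent of X1 at 1, X2 at 0; solve each RREF row for its pivot's exponent:
  r0: exp(m) + (3)·1 = 0 ⇒ exp(m) = -3
  r1: exp(ΔT) + (0)·1 = 0 ⇒ exp(ΔT) = 0
Π_1 = m^-3 · X1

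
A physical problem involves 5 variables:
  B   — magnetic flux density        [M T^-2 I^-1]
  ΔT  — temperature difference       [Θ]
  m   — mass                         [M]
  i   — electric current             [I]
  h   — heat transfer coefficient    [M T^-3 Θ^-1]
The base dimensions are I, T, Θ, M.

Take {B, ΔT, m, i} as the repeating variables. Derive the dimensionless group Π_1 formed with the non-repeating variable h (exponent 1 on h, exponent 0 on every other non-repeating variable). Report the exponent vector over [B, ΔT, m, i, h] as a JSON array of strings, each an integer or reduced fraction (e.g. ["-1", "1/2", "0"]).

["-3/2", "1", "1/2", "-3/2", "1"]

Write exponents as rows I,T,Θ,M / cols B,ΔT,m,i,h:
  I: [-1  0  0  1  0]
  T: [-2  0  0  0 -3]
  Θ: [ 0  1  0  0 -1]
  M: [ 1  0  1  0  1]
Row reduction gives pivot columns B,ΔT,m,i; rank = 4
Pivot set = {B,ΔT,m,i}, free = {h}
RREF:
  r0: [   1    0    0    0  3/2]
  r1: [   0    1    0    0   -1]
  r2: [   0    0    1    0 -1/2]
  r3: [   0    0    0    1  3/2]
Fix exponent of h at 1; solve each RREF row for its pivot's exponent:
  r0: exp(B) + (3/2)·1 = 0 ⇒ exp(B) = -3/2
  r1: exp(ΔT) + (-1)·1 = 0 ⇒ exp(ΔT) = 1
  r2: exp(m) + (-1/2)·1 = 0 ⇒ exp(m) = 1/2
  r3: exp(i) + (3/2)·1 = 0 ⇒ exp(i) = -3/2
Π_1 = B^(-3/2) · ΔT · m^(1/2) · i^(-3/2) · h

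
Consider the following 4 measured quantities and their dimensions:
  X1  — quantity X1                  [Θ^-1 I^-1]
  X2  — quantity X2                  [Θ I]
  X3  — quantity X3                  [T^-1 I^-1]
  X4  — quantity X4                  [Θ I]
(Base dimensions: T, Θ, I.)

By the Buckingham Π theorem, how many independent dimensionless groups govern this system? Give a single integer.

2

Exponent matrix [T,Θ,I] × [X1,X2,X3,X4]:
  T: [ 0  0 -1  0]
  Θ: [-1  1  0  1]
  I: [-1  1 -1  1]
RREF → pivots at {X1,X3} ⇒ r = 2
n=4, r=2 ⇒ 2 dimensionless groups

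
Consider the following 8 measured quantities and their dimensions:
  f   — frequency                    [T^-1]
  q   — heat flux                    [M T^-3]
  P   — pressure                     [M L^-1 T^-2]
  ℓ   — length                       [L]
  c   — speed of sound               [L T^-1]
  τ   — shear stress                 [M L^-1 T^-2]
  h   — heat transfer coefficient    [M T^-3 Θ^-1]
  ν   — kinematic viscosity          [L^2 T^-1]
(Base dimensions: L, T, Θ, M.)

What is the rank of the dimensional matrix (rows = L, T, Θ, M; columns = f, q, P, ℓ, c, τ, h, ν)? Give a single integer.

Dimensional matrix (L×T×Θ×M by f×q×P×ℓ×c×τ×h×ν):
  L: [ 0  0 -1  1  1 -1  0  2]
  T: [-1 -3 -2  0 -1 -2 -3 -1]
  Θ: [ 0  0  0  0  0  0 -1  0]
  M: [ 0  1  1  0  0  1  1  0]
RREF → pivots at {f,q,P,h} ⇒ r = 4

4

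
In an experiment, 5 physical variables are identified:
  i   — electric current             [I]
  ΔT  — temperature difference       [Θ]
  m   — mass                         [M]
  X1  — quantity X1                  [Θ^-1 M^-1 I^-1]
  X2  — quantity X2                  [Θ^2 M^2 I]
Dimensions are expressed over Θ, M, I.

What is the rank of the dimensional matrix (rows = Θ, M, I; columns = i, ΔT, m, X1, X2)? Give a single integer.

Exponent matrix [Θ,M,I] × [i,ΔT,m,X1,X2]:
  Θ: [ 0  1  0 -1  2]
  M: [ 0  0  1 -1  2]
  I: [ 1  0  0 -1  1]
Row reduction gives pivot columns i,ΔT,m; rank = 3

3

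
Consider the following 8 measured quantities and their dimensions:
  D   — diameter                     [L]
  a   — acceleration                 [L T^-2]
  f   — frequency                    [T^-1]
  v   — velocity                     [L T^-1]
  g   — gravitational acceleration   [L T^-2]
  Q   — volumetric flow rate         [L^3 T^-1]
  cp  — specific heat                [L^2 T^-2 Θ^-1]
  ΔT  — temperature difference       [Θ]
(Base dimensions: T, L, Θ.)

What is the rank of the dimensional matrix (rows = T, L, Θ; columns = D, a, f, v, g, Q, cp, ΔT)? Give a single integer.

3

Write exponents as rows T,L,Θ / cols D,a,f,v,g,Q,cp,ΔT:
  T: [ 0 -2 -1 -1 -2 -1 -2  0]
  L: [ 1  1  0  1  1  3  2  0]
  Θ: [ 0  0  0  0  0  0 -1  1]
RREF → pivots at {D,a,cp} ⇒ r = 3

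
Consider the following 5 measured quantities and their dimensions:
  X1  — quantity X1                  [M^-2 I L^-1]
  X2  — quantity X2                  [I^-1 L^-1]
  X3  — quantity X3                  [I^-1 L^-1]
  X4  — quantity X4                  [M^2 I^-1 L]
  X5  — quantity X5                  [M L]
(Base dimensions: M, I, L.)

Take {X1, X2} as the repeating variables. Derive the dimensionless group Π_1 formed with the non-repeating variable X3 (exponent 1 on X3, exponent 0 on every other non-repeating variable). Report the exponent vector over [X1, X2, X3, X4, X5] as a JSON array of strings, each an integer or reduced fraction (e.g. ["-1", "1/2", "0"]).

Exponent matrix [M,I,L] × [X1,X2,X3,X4,X5]:
  M: [-2  0  0  2  1]
  I: [ 1 -1 -1 -1  0]
  L: [-1 -1 -1  1  1]
RREF → pivots at {X1,X2} ⇒ r = 2
Repeat: X1,X2; free: X3,X4,X5
RREF:
  r0: [   1    0    0   -1 -1/2]
  r1: [   0    1    1    0 -1/2]
  r2: [   0    0    0    0    0]
Fix exponent of X3 at 1, X4 at 0, X5 at 0; solve each RREF row for its pivot's exponent:
  r0: exp(X1) + (0)·1 = 0 ⇒ exp(X1) = 0
  r1: exp(X2) + (1)·1 = 0 ⇒ exp(X2) = -1
Π_1 = X2^-1 · X3

["0", "-1", "1", "0", "0"]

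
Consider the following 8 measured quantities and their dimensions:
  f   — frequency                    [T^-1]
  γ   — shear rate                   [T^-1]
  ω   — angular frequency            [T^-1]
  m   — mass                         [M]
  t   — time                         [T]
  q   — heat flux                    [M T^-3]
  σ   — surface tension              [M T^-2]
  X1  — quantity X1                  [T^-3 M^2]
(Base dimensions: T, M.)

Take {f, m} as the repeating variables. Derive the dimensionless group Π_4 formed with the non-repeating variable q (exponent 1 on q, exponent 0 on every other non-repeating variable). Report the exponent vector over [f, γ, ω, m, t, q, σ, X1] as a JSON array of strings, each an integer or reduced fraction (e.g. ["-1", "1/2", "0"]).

["-3", "0", "0", "-1", "0", "1", "0", "0"]

Write exponents as rows T,M / cols f,γ,ω,m,t,q,σ,X1:
  T: [-1 -1 -1  0  1 -3 -2 -3]
  M: [ 0  0  0  1  0  1  1  2]
RREF → pivots at {f,m} ⇒ r = 2
Pivot set = {f,m}, free = {γ,ω,t,q,σ,X1}
RREF:
  r0: [   1    1    1    0   -1    3    2    3]
  r1: [   0    0    0    1    0    1    1    2]
Fix exponent of q at 1, γ at 0, ω at 0, t at 0, σ at 0, X1 at 0; solve each RREF row for its pivot's exponent:
  r0: exp(f) + (3)·1 = 0 ⇒ exp(f) = -3
  r1: exp(m) + (1)·1 = 0 ⇒ exp(m) = -1
Π_4 = f^-3 · m^-1 · q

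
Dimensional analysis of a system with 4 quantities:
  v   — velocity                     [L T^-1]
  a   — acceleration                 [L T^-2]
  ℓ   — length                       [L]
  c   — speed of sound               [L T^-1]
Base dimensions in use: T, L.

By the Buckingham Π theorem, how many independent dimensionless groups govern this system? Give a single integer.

2

Dimensional matrix (T×L by v×a×ℓ×c):
  T: [-1 -2  0 -1]
  L: [ 1  1  1  1]
RREF → pivots at {v,a} ⇒ r = 2
n=4, r=2 ⇒ 2 dimensionless groups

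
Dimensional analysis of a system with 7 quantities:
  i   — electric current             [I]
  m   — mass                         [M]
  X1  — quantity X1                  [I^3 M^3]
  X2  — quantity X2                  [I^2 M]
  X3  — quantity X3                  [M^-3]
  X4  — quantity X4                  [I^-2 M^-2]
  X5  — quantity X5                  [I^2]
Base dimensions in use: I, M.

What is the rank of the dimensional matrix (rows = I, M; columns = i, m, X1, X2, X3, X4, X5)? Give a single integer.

Dimensional matrix (I×M by i×m×X1×X2×X3×X4×X5):
  I: [ 1  0  3  2  0 -2  2]
  M: [ 0  1  3  1 -3 -2  0]
RREF → pivots at {i,m} ⇒ r = 2

2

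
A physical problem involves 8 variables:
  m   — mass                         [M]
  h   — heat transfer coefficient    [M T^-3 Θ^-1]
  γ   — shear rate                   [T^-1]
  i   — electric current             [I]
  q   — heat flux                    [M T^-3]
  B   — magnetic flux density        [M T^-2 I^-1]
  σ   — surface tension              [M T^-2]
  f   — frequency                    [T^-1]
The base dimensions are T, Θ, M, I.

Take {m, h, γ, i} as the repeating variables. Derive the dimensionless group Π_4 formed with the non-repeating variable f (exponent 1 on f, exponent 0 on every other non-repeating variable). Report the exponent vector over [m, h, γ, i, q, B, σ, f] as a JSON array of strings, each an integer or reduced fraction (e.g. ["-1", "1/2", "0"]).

["0", "0", "-1", "0", "0", "0", "0", "1"]

Write exponents as rows T,Θ,M,I / cols m,h,γ,i,q,B,σ,f:
  T: [ 0 -3 -1  0 -3 -2 -2 -1]
  Θ: [ 0 -1  0  0  0  0  0  0]
  M: [ 1  1  0  0  1  1  1  0]
  I: [ 0  0  0  1  0 -1  0  0]
RREF → pivots at {m,h,γ,i} ⇒ r = 4
Pivot set = {m,h,γ,i}, free = {q,B,σ,f}
RREF:
  r0: [   1    0    0    0    1    1    1    0]
  r1: [   0    1    0    0    0    0    0    0]
  r2: [   0    0    1    0    3    2    2    1]
  r3: [   0    0    0    1    0   -1    0    0]
Fix exponent of f at 1, q at 0, B at 0, σ at 0; solve each RREF row for its pivot's exponent:
  r0: exp(m) + (0)·1 = 0 ⇒ exp(m) = 0
  r1: exp(h) + (0)·1 = 0 ⇒ exp(h) = 0
  r2: exp(γ) + (1)·1 = 0 ⇒ exp(γ) = -1
  r3: exp(i) + (0)·1 = 0 ⇒ exp(i) = 0
Π_4 = γ^-1 · f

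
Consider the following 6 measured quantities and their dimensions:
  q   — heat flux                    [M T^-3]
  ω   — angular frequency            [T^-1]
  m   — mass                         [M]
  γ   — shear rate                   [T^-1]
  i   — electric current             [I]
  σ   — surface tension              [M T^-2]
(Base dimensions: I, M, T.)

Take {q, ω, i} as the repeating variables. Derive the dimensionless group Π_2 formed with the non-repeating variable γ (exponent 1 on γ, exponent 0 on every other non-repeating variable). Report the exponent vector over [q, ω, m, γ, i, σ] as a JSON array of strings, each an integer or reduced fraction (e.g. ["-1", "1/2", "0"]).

Exponent matrix [I,M,T] × [q,ω,m,γ,i,σ]:
  I: [ 0  0  0  0  1  0]
  M: [ 1  0  1  0  0  1]
  T: [-3 -1  0 -1  0 -2]
Row reduction gives pivot columns q,ω,i; rank = 3
Pivot set = {q,ω,i}, free = {m,γ,σ}
RREF:
  r0: [   1    0    1    0    0    1]
  r1: [   0    1   -3    1    0   -1]
  r2: [   0    0    0    0    1    0]
Fix exponent of γ at 1, m at 0, σ at 0; solve each RREF row for its pivot's exponent:
  r0: exp(q) + (0)·1 = 0 ⇒ exp(q) = 0
  r1: exp(ω) + (1)·1 = 0 ⇒ exp(ω) = -1
  r2: exp(i) + (0)·1 = 0 ⇒ exp(i) = 0
Π_2 = ω^-1 · γ

["0", "-1", "0", "1", "0", "0"]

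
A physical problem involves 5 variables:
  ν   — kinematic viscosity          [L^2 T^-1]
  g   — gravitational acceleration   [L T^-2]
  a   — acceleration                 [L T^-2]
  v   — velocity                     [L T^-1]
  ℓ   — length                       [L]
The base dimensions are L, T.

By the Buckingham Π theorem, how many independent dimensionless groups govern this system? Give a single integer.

3

Write exponents as rows L,T / cols ν,g,a,v,ℓ:
  L: [ 2  1  1  1  1]
  T: [-1 -2 -2 -1  0]
Echelon form has 2 nonzero rows (pivots: ν,g)
Π count = n − r = 5 − 2 = 3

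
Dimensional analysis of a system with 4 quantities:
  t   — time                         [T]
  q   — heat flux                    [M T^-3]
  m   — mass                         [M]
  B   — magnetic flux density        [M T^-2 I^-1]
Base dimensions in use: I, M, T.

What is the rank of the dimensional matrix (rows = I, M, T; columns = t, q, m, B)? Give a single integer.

3

Write exponents as rows I,M,T / cols t,q,m,B:
  I: [ 0  0  0 -1]
  M: [ 0  1  1  1]
  T: [ 1 -3  0 -2]
Row reduction gives pivot columns t,q,B; rank = 3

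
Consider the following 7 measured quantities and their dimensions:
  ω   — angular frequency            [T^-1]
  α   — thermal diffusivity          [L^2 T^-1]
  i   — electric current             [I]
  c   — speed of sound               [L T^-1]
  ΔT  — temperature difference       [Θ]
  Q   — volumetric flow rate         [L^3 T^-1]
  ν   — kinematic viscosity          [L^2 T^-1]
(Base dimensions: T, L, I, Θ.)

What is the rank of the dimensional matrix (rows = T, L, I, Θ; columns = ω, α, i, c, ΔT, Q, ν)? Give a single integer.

Dimensional matrix (T×L×I×Θ by ω×α×i×c×ΔT×Q×ν):
  T: [-1 -1  0 -1  0 -1 -1]
  L: [ 0  2  0  1  0  3  2]
  I: [ 0  0  1  0  0  0  0]
  Θ: [ 0  0  0  0  1  0  0]
Echelon form has 4 nonzero rows (pivots: ω,α,i,ΔT)

4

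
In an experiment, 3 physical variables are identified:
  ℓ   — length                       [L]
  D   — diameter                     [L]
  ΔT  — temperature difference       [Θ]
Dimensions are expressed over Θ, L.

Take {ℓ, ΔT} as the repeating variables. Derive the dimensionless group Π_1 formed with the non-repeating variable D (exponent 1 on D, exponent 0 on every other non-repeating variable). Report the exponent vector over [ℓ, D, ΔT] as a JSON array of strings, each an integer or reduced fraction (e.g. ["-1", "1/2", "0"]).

Write exponents as rows Θ,L / cols ℓ,D,ΔT:
  Θ: [ 0  0  1]
  L: [ 1  1  0]
RREF → pivots at {ℓ,ΔT} ⇒ r = 2
Repeat: ℓ,ΔT; free: D
RREF:
  r0: [   1    1    0]
  r1: [   0    0    1]
Fix exponent of D at 1; solve each RREF row for its pivot's exponent:
  r0: exp(ℓ) + (1)·1 = 0 ⇒ exp(ℓ) = -1
  r1: exp(ΔT) + (0)·1 = 0 ⇒ exp(ΔT) = 0
Π_1 = ℓ^-1 · D

["-1", "1", "0"]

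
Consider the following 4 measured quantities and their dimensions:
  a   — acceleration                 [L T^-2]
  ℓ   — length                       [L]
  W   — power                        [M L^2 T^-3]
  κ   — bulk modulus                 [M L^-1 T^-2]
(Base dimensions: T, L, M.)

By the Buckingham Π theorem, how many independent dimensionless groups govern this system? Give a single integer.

1

Exponent matrix [T,L,M] × [a,ℓ,W,κ]:
  T: [-2  0 -3 -2]
  L: [ 1  1  2 -1]
  M: [ 0  0  1  1]
Row reduction gives pivot columns a,ℓ,W; rank = 3
Π count = n − r = 4 − 3 = 1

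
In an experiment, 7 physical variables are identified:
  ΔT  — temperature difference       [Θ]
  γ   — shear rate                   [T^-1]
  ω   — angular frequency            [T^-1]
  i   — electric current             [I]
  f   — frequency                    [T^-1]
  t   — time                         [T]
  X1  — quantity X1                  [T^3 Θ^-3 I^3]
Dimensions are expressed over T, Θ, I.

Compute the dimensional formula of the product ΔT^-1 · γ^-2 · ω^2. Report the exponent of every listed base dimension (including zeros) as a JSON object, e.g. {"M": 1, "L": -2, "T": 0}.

{"T": 0, "Θ": -1, "I": 0}

Exponent matrix [T,Θ,I] × [ΔT,γ,ω,i,f,t,X1]:
  T: [ 0 -1 -1  0 -1  1  3]
  Θ: [ 1  0  0  0  0  0 -3]
  I: [ 0  0  0  1  0  0  3]
  [T]: (-1)·0+(-2)·-1+(2)·-1 = 0
  [Θ]: (-1)·1+(-2)·0+(2)·0 = -1
  [I]: (-1)·0+(-2)·0+(2)·0 = 0
⇒ Θ^-1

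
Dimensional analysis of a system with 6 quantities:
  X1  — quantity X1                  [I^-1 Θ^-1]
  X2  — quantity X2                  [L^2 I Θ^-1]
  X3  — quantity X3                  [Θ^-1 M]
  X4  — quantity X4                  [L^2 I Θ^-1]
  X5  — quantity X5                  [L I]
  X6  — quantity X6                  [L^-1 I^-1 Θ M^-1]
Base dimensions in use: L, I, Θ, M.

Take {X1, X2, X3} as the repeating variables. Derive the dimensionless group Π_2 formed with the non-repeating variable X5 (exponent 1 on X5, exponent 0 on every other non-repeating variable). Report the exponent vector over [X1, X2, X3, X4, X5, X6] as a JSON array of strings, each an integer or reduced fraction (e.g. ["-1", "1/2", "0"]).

["1/2", "-1/2", "0", "0", "1", "0"]

Exponent matrix [L,I,Θ,M] × [X1,X2,X3,X4,X5,X6]:
  L: [ 0  2  0  2  1 -1]
  I: [-1  1  0  1  1 -1]
  Θ: [-1 -1 -1 -1  0  1]
  M: [ 0  0  1  0  0 -1]
RREF → pivots at {X1,X2,X3} ⇒ r = 3
Repeat: X1,X2,X3; free: X4,X5,X6
RREF:
  r0: [   1    0    0    0 -1/2  1/2]
  r1: [   0    1    0    1  1/2 -1/2]
  r2: [   0    0    1    0    0   -1]
  r3: [   0    0    0    0    0    0]
Fix exponent of X5 at 1, X4 at 0, X6 at 0; solve each RREF row for its pivot's exponent:
  r0: exp(X1) + (-1/2)·1 = 0 ⇒ exp(X1) = 1/2
  r1: exp(X2) + (1/2)·1 = 0 ⇒ exp(X2) = -1/2
  r2: exp(X3) + (0)·1 = 0 ⇒ exp(X3) = 0
Π_2 = X1^(1/2) · X2^(-1/2) · X5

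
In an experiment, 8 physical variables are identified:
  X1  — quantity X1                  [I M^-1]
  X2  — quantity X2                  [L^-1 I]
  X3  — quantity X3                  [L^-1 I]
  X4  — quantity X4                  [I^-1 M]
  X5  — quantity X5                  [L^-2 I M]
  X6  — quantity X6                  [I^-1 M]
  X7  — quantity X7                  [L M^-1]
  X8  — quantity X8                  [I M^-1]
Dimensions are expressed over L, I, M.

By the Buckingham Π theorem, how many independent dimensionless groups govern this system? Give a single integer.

Dimensional matrix (L×I×M by X1×X2×X3×X4×X5×X6×X7×X8):
  L: [ 0 -1 -1  0 -2  0  1  0]
  I: [ 1  1  1 -1  1 -1  0  1]
  M: [-1  0  0  1  1  1 -1 -1]
Echelon form has 2 nonzero rows (pivots: X1,X2)
Π count = n − r = 8 − 2 = 6

6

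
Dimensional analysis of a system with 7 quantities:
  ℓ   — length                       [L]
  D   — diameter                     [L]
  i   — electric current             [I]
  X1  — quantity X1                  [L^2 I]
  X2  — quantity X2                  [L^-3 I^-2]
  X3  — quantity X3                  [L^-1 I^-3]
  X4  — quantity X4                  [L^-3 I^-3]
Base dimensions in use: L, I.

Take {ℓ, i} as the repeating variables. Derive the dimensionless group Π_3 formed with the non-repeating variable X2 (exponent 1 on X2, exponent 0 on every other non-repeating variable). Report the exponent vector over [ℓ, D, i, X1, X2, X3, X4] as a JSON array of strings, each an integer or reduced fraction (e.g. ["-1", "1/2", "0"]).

Exponent matrix [L,I] × [ℓ,D,i,X1,X2,X3,X4]:
  L: [ 1  1  0  2 -3 -1 -3]
  I: [ 0  0  1  1 -2 -3 -3]
Echelon form has 2 nonzero rows (pivots: ℓ,i)
Repeat: ℓ,i; free: D,X1,X2,X3,X4
RREF:
  r0: [   1    1    0    2   -3   -1   -3]
  r1: [   0    0    1    1   -2   -3   -3]
Fix exponent of X2 at 1, D at 0, X1 at 0, X3 at 0, X4 at 0; solve each RREF row for its pivot's exponent:
  r0: exp(ℓ) + (-3)·1 = 0 ⇒ exp(ℓ) = 3
  r1: exp(i) + (-2)·1 = 0 ⇒ exp(i) = 2
Π_3 = ℓ^3 · i^2 · X2

["3", "0", "2", "0", "1", "0", "0"]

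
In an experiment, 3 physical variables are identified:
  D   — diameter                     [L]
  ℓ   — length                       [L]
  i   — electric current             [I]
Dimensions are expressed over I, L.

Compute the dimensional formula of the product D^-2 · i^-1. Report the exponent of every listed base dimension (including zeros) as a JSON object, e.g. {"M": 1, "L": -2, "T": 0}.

{"I": -1, "L": -2}

Exponent matrix [I,L] × [D,ℓ,i]:
  I: [ 0  0  1]
  L: [ 1  1  0]
  [I]: (-2)·0+(-1)·1 = -1
  [L]: (-2)·1+(-1)·0 = -2
⇒ I^-1 L^-2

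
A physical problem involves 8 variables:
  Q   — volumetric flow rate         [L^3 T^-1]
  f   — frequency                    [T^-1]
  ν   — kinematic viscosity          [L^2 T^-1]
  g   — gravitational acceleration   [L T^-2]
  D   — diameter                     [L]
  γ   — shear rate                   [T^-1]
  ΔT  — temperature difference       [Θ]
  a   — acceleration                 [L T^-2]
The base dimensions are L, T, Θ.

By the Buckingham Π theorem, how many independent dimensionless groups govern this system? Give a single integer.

5

Write exponents as rows L,T,Θ / cols Q,f,ν,g,D,γ,ΔT,a:
  L: [ 3  0  2  1  1  0  0  1]
  T: [-1 -1 -1 -2  0 -1  0 -2]
  Θ: [ 0  0  0  0  0  0  1  0]
Echelon form has 3 nonzero rows (pivots: Q,f,ΔT)
8 vars − rank 3 = 5 Π groups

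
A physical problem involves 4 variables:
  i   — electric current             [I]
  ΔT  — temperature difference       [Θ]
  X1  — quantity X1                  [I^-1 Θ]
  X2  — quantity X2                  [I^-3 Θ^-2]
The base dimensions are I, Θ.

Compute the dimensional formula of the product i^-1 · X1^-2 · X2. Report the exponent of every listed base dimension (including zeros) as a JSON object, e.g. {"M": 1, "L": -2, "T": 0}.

{"I": -2, "Θ": -4}

Exponent matrix [I,Θ] × [i,ΔT,X1,X2]:
  I: [ 1  0 -1 -3]
  Θ: [ 0  1  1 -2]
  [I]: (-1)·1+(-2)·-1+(1)·-3 = -2
  [Θ]: (-1)·0+(-2)·1+(1)·-2 = -4
⇒ I^-2 Θ^-4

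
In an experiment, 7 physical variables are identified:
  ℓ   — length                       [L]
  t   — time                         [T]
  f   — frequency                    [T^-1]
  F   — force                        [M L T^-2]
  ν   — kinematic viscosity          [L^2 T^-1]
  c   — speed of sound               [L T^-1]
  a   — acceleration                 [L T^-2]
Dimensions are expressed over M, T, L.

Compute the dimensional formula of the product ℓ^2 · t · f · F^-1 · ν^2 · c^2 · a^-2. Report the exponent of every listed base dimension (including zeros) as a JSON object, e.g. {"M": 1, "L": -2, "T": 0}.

Write exponents as rows M,T,L / cols ℓ,t,f,F,ν,c,a:
  M: [ 0  0  0  1  0  0  0]
  T: [ 0  1 -1 -2 -1 -1 -2]
  L: [ 1  0  0  1  2  1  1]
  [M]: (2)·0+(1)·0+(1)·0+(-1)·1+(2)·0+(2)·0+(-2)·0 = -1
  [T]: (2)·0+(1)·1+(1)·-1+(-1)·-2+(2)·-1+(2)·-1+(-2)·-2 = 2
  [L]: (2)·1+(1)·0+(1)·0+(-1)·1+(2)·2+(2)·1+(-2)·1 = 5
⇒ M^-1 T^2 L^5

{"M": -1, "T": 2, "L": 5}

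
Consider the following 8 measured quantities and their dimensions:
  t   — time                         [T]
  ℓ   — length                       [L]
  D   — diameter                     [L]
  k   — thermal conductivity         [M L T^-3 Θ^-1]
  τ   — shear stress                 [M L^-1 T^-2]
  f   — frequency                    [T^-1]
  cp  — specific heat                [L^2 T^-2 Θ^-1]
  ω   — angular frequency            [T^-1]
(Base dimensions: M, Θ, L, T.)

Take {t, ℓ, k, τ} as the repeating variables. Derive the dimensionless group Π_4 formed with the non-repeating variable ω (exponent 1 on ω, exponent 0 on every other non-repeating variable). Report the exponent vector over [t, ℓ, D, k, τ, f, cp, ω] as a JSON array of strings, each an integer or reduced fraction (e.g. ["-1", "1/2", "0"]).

["1", "0", "0", "0", "0", "0", "0", "1"]

Write exponents as rows M,Θ,L,T / cols t,ℓ,D,k,τ,f,cp,ω:
  M: [ 0  0  0  1  1  0  0  0]
  Θ: [ 0  0  0 -1  0  0 -1  0]
  L: [ 0  1  1  1 -1  0  2  0]
  T: [ 1  0  0 -3 -2 -1 -2 -1]
Row reduction gives pivot columns t,ℓ,k,τ; rank = 4
Repeat: t,ℓ,k,τ; free: D,f,cp,ω
RREF:
  r0: [   1    0    0    0    0   -1   -1   -1]
  r1: [   0    1    1    0    0    0    0    0]
  r2: [   0    0    0    1    0    0    1    0]
  r3: [   0    0    0    0    1    0   -1    0]
Fix exponent of ω at 1, D at 0, f at 0, cp at 0; solve each RREF row for its pivot's exponent:
  r0: exp(t) + (-1)·1 = 0 ⇒ exp(t) = 1
  r1: exp(ℓ) + (0)·1 = 0 ⇒ exp(ℓ) = 0
  r2: exp(k) + (0)·1 = 0 ⇒ exp(k) = 0
  r3: exp(τ) + (0)·1 = 0 ⇒ exp(τ) = 0
Π_4 = t · ω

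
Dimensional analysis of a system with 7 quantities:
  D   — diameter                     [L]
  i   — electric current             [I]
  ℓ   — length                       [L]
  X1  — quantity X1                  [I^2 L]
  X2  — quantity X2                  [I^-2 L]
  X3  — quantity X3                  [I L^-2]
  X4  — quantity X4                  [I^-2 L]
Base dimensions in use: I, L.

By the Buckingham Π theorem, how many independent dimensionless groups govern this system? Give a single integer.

Exponent matrix [I,L] × [D,i,ℓ,X1,X2,X3,X4]:
  I: [ 0  1  0  2 -2  1 -2]
  L: [ 1  0  1  1  1 -2  1]
Echelon form has 2 nonzero rows (pivots: D,i)
Π count = n − r = 7 − 2 = 5

5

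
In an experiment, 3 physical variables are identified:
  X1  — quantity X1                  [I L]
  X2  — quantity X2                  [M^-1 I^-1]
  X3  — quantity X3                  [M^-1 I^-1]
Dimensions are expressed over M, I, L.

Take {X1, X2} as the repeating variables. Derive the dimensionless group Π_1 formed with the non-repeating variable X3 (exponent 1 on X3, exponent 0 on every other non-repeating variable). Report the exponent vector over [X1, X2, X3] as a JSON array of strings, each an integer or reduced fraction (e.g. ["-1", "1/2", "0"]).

Dimensional matrix (M×I×L by X1×X2×X3):
  M: [ 0 -1 -1]
  I: [ 1 -1 -1]
  L: [ 1  0  0]
Row reduction gives pivot columns X1,X2; rank = 2
Repeat: X1,X2; free: X3
RREF:
  r0: [   1    0    0]
  r1: [   0    1    1]
  r2: [   0    0    0]
Fix exponent of X3 at 1; solve each RREF row for its pivot's exponent:
  r0: exp(X1) + (0)·1 = 0 ⇒ exp(X1) = 0
  r1: exp(X2) + (1)·1 = 0 ⇒ exp(X2) = -1
Π_1 = X2^-1 · X3

["0", "-1", "1"]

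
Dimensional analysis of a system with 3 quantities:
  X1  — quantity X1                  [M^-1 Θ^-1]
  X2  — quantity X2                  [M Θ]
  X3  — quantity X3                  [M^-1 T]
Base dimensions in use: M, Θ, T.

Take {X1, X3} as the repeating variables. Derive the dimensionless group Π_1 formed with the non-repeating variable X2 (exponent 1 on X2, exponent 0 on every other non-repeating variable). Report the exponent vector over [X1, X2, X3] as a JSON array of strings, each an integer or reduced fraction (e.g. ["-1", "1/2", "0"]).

Exponent matrix [M,Θ,T] × [X1,X2,X3]:
  M: [-1  1 -1]
  Θ: [-1  1  0]
  T: [ 0  0  1]
RREF → pivots at {X1,X3} ⇒ r = 2
Repeat: X1,X3; free: X2
RREF:
  r0: [   1   -1    0]
  r1: [   0    0    1]
  r2: [   0    0    0]
Fix exponent of X2 at 1; solve each RREF row for its pivot's exponent:
  r0: exp(X1) + (-1)·1 = 0 ⇒ exp(X1) = 1
  r1: exp(X3) + (0)·1 = 0 ⇒ exp(X3) = 0
Π_1 = X1 · X2

["1", "1", "0"]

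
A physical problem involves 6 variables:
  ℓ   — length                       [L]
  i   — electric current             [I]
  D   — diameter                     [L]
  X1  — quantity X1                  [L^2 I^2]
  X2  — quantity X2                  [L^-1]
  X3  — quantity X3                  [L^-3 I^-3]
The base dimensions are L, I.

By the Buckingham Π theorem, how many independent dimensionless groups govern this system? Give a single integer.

Write exponents as rows L,I / cols ℓ,i,D,X1,X2,X3:
  L: [ 1  0  1  2 -1 -3]
  I: [ 0  1  0  2  0 -3]
RREF → pivots at {ℓ,i} ⇒ r = 2
n=6, r=2 ⇒ 4 dimensionless groups

4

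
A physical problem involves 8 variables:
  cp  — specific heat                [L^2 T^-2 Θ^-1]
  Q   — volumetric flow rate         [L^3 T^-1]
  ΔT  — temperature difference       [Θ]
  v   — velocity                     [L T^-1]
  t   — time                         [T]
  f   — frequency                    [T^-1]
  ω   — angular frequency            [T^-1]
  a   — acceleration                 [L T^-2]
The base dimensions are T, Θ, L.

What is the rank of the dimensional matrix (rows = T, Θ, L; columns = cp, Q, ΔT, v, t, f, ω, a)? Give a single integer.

3

Exponent matrix [T,Θ,L] × [cp,Q,ΔT,v,t,f,ω,a]:
  T: [-2 -1  0 -1  1 -1 -1 -2]
  Θ: [-1  0  1  0  0  0  0  0]
  L: [ 2  3  0  1  0  0  0  1]
RREF → pivots at {cp,Q,ΔT} ⇒ r = 3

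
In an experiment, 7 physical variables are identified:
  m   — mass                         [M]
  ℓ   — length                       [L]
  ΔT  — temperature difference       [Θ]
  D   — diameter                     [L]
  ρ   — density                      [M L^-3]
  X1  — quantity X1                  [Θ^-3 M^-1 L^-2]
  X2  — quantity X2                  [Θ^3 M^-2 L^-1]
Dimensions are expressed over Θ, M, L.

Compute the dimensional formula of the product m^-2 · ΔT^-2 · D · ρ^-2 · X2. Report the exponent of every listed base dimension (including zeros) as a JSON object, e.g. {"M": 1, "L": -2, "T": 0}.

Exponent matrix [Θ,M,L] × [m,ℓ,ΔT,D,ρ,X1,X2]:
  Θ: [ 0  0  1  0  0 -3  3]
  M: [ 1  0  0  0  1 -1 -2]
  L: [ 0  1  0  1 -3 -2 -1]
  [Θ]: (-2)·0+(-2)·1+(1)·0+(-2)·0+(1)·3 = 1
  [M]: (-2)·1+(-2)·0+(1)·0+(-2)·1+(1)·-2 = -6
  [L]: (-2)·0+(-2)·0+(1)·1+(-2)·-3+(1)·-1 = 6
⇒ Θ M^-6 L^6

{"Θ": 1, "M": -6, "L": 6}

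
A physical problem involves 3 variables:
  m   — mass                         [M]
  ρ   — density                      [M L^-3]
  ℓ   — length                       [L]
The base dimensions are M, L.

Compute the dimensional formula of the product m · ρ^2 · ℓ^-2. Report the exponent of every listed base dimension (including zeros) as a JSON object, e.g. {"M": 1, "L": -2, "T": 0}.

Dimensional matrix (M×L by m×ρ×ℓ):
  M: [ 1  1  0]
  L: [ 0 -3  1]
  [M]: (1)·1+(2)·1+(-2)·0 = 3
  [L]: (1)·0+(2)·-3+(-2)·1 = -8
⇒ M^3 L^-8

{"M": 3, "L": -8}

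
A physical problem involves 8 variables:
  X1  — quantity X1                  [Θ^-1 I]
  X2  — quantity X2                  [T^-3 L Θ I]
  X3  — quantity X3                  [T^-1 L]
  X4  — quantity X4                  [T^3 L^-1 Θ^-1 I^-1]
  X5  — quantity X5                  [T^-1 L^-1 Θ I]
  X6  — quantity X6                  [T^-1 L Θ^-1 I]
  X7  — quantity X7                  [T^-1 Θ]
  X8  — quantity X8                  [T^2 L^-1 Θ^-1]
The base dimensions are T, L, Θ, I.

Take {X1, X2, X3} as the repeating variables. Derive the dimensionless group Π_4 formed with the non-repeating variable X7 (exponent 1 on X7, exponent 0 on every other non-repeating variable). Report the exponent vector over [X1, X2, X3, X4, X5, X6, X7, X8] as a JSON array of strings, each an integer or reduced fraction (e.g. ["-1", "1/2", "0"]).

["1/2", "-1/2", "1/2", "0", "0", "0", "1", "0"]

Write exponents as rows T,L,Θ,I / cols X1,X2,X3,X4,X5,X6,X7,X8:
  T: [ 0 -3 -1  3 -1 -1 -1  2]
  L: [ 0  1  1 -1 -1  1  0 -1]
  Θ: [-1  1  0 -1  1 -1  1 -1]
  I: [ 1  1  0 -1  1  1  0  0]
RREF → pivots at {X1,X2,X3} ⇒ r = 3
Pivot set = {X1,X2,X3}, free = {X4,X5,X6,X7,X8}
RREF:
  r0: [   1    0    0    0    0    1 -1/2  1/2]
  r1: [   0    1    0   -1    1    0  1/2 -1/2]
  r2: [   0    0    1    0   -2    1 -1/2 -1/2]
  r3: [   0    0    0    0    0    0    0    0]
Fix exponent of X7 at 1, X4 at 0, X5 at 0, X6 at 0, X8 at 0; solve each RREF row for its pivot's exponent:
  r0: exp(X1) + (-1/2)·1 = 0 ⇒ exp(X1) = 1/2
  r1: exp(X2) + (1/2)·1 = 0 ⇒ exp(X2) = -1/2
  r2: exp(X3) + (-1/2)·1 = 0 ⇒ exp(X3) = 1/2
Π_4 = X1^(1/2) · X2^(-1/2) · X3^(1/2) · X7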